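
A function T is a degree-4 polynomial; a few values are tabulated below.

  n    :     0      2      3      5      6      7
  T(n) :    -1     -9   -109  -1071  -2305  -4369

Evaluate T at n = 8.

Write T(n) = an^4 + bn³ + cn² + dn + e; the 6 given values yield a linear system in the 5 coefficients.
Solving, T(n) = -2n^4 + n³ + n² + 6n - 1.
Then T(8) = -7569.

-7569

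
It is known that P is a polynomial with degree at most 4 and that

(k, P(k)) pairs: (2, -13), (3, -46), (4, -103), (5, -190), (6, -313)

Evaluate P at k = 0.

5

Write P(k) = ak^4 + bk³ + ck² + dk + e; the 5 given values yield a linear system in the 5 coefficients.
Solving, the leading coefficient vanishes, and P(k) = -k³ - 3k² + k + 5.
Then P(0) = 5.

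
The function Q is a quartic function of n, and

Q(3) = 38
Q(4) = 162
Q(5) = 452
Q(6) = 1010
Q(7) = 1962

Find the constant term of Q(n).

2

Write Q(n) = an^4 + bn³ + cn² + dn + e; the 5 given values yield a linear system in the 5 coefficients.
Solving, Q(n) = n^4 - n³ - 2n² + 2.
The constant term is Q(0) = 2.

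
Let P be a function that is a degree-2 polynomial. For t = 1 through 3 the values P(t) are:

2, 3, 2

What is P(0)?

-1

Write P(t) = at² + bt + c; the 3 given values yield a linear system in the 3 coefficients.
Solving, P(t) = -t² + 4t - 1.
The constant term is P(0) = -1.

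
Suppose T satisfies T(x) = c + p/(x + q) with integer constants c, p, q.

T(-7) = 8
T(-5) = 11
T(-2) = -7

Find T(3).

3

(T(x) − c)(x + q) = p for each data point; the three points give a linear system in c and q, then p follows.
Solving: c = 5, q = 3, p = -12, so T(x) = 5 − 12/(x + 3).
Then T(3) = 5 − 12/6 = 3.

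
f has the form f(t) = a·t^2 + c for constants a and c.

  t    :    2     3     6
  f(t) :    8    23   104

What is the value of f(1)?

From f(2) = 8 and f(3) = 23: 4a + c = 8 and 9a + c = 23.
Subtracting: 5a = 15, so a = 3; then c = 8 − 3·4 = -4.
So f(t) = 3t² − 4, and f(1) = -1.

-1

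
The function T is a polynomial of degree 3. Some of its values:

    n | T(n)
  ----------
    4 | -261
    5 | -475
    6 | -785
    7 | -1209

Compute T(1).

-15

Write T(n) = an³ + bn² + cn + d; the 4 given values yield a linear system in the 4 coefficients.
Solving, T(n) = -3n³ - 3n² - 4n - 5.
Then T(1) = -15.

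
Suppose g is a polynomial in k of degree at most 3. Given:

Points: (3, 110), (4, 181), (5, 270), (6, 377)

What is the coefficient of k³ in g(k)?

0

First differences: 71, 89, 107. Second differences: 18, 18.
Level-2 differences are constant, so g has degree 2.
Fitting a degree-2 polynomial gives g(k) = 9k² + 8k + 5.
The coefficient of k³ is 0.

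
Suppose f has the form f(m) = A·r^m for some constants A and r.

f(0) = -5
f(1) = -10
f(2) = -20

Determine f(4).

-80

Consecutive ratio: -10/(-5) = 2, and -20/(-10) = 2, so r = 2.
Then A·2^0 = -5 gives A = -5, and f(m) = -5·2^m.
f(4) = -5·2^4 = -80.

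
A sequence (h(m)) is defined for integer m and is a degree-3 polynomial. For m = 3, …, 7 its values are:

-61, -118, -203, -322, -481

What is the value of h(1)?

Write h(m) = am³ + bm² + cm + d; the 5 given values yield a linear system in the 4 coefficients.
Solving, h(m) = -m³ - 2m² - 6m + 2.
Then h(1) = -7.

-7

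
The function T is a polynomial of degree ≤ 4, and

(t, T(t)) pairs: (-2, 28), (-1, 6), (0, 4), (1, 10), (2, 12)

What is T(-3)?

First differences: -22, -2, 6, 2. Second differences: 20, 8, -4. Third differences: -12, -12.
Level-3 differences are constant, so T has degree 3.
Fitting a degree-3 polynomial gives T(t) = -2t³ + 4t² + 4t + 4.
Then T(-3) = 82.

82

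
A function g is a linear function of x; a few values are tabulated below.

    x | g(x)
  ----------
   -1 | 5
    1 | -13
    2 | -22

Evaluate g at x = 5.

-49

Write g(x) = ax + b; the 3 given values yield a linear system in the 2 coefficients.
Solving, g(x) = -9x - 4.
Then g(5) = -49.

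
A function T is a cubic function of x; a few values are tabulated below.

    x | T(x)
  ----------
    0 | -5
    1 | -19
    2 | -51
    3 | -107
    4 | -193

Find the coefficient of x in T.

-7

Write T(x) = ax³ + bx² + cx + d; the 5 given values yield a linear system in the 4 coefficients.
Solving, T(x) = -x³ - 6x² - 7x - 5.
The coefficient of x is -7.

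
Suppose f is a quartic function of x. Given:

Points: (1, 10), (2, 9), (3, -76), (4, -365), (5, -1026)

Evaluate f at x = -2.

Write f(x) = ax^4 + bx³ + cx² + dx + e; the 5 given values yield a linear system in the 5 coefficients.
Solving, f(x) = -2x^4 + 8x² + 5x - 1.
Then f(-2) = -11.

-11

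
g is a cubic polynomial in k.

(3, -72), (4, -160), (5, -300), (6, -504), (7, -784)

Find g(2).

First differences: -88, -140, -204, -280. Second differences: -52, -64, -76. Third differences: -12, -12.
Level-3 differences are constant, so g has degree 3.
Fitting a degree-3 polynomial gives g(k) = -2k³ - 2k².
Then g(2) = -24.

-24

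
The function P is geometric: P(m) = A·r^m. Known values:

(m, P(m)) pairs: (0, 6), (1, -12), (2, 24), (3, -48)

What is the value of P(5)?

-192

Consecutive ratio: -12/6 = -2, and 24/(-12) = -2, so r = -2.
Then A·(-2)^0 = 6 gives A = 6, and P(m) = 6·(-2)^m.
P(5) = 6·(-2)^5 = -192.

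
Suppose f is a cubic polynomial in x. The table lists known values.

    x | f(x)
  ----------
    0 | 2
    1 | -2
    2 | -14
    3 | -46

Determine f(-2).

Write f(x) = ax³ + bx² + cx + d; the 4 given values yield a linear system in the 4 coefficients.
Solving, f(x) = -2x³ + 2x² - 4x + 2.
Then f(-2) = 34.

34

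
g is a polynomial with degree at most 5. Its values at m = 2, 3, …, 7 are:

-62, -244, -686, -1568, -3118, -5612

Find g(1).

-8

First differences: -182, -442, -882, -1550, -2494. Second differences: -260, -440, -668, -944. Third differences: -180, -228, -276. Fourth differences: -48, -48.
Level-4 differences are constant, so g has degree 4.
Fitting a degree-4 polynomial gives g(m) = -2m^4 - 2m³ - 2m² - 4m + 2.
Then g(1) = -8.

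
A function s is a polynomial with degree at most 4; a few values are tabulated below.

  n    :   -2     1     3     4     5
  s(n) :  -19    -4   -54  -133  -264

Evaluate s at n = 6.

-459

Write s(n) = an^4 + bn³ + cn² + dn + e; the 5 given values yield a linear system in the 5 coefficients.
Solving, the leading coefficient vanishes, and s(n) = -2n³ - 2n² + 9n - 9.
Then s(6) = -459.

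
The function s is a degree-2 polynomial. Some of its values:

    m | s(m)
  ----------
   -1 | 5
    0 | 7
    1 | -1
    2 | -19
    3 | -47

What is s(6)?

-191

First differences: 2, -8, -18, -28. Second differences: -10, -10, -10.
Level-2 differences are constant, so s has degree 2.
Fitting a degree-2 polynomial gives s(m) = -5m² - 3m + 7.
Then s(6) = -191.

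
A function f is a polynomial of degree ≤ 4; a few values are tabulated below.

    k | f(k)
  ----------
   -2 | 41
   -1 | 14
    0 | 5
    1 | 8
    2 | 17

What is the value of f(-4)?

173

Write f(k) = ak^4 + bk³ + ck² + dk + e; the 5 given values yield a linear system in the 5 coefficients.
Solving, the leading coefficient vanishes, and f(k) = -k³ + 6k² - 2k + 5.
Then f(-4) = 173.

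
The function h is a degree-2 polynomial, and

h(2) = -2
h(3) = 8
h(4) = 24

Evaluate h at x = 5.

Write h(x) = ax² + bx + c; the 3 given values yield a linear system in the 3 coefficients.
Solving, h(x) = 3x² - 5x - 4.
Then h(5) = 46.

46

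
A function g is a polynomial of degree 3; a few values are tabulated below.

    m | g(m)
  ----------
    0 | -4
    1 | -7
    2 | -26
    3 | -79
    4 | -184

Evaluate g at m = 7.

-991

First differences: -3, -19, -53, -105. Second differences: -16, -34, -52. Third differences: -18, -18.
Level-3 differences are constant, so g has degree 3.
Fitting a degree-3 polynomial gives g(m) = -3m³ + m² - m - 4.
Then g(7) = -991.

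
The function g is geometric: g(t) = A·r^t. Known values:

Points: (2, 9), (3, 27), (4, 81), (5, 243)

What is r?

Consecutive ratio: 27/9 = 3, and 81/27 = 3, so r = 3.
Then A·3^2 = 9 gives A = 1, and g(t) = 1·3^t.

3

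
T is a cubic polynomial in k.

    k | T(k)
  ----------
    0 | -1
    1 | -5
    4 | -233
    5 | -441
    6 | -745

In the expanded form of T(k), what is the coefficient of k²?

-3

Write T(k) = ak³ + bk² + ck + d; the 5 given values yield a linear system in the 4 coefficients.
Solving, T(k) = -3k³ - 3k² + 2k - 1.
The coefficient of k² is -3.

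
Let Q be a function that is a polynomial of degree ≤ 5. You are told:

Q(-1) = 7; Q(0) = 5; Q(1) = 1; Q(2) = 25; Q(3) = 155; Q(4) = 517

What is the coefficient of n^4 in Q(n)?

2

Write Q(n) = an^5 + bn^4 + cn³ + dn² + en + p; the 6 given values yield a linear system in the 6 coefficients.
Solving, the leading coefficient vanishes, and Q(n) = 2n^4 + n³ - 3n² - 4n + 5.
The coefficient of n^4 is 2.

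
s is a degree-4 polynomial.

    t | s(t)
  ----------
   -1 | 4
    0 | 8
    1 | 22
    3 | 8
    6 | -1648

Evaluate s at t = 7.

-3380

Write s(t) = at^4 + bt³ + ct² + dt + e; the 5 given values yield a linear system in the 5 coefficients.
Solving, s(t) = -2t^4 + 3t³ + 7t² + 6t + 8.
Then s(7) = -3380.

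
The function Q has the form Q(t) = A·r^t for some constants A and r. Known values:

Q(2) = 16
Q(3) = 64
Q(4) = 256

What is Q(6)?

Consecutive ratio: 64/16 = 4, and 256/64 = 4, so r = 4.
Then A·4^2 = 16 gives A = 1, and Q(t) = 1·4^t.
Q(6) = 1·4^6 = 4096.

4096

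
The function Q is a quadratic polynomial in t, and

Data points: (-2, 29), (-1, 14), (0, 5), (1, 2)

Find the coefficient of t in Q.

-6

First differences: -15, -9, -3. Second differences: 6, 6.
Level-2 differences are constant, so Q has degree 2.
Fitting a degree-2 polynomial gives Q(t) = 3t² - 6t + 5.
The coefficient of t is -6.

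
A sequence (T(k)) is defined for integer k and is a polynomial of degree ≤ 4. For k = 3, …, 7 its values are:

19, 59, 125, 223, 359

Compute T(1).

First differences: 40, 66, 98, 136. Second differences: 26, 32, 38. Third differences: 6, 6.
Level-3 differences are constant, so T has degree 3.
Fitting a degree-3 polynomial gives T(k) = k³ + k² - 4k - 5.
Then T(1) = -7.

-7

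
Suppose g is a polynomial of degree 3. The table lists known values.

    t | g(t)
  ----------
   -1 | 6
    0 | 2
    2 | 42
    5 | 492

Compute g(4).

Write g(t) = at³ + bt² + ct + d; the 4 given values yield a linear system in the 4 coefficients.
Solving, g(t) = 3t³ + 5t² - 2t + 2.
Then g(4) = 266.

266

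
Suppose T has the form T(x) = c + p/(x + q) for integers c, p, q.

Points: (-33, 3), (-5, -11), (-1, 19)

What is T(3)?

(T(x) − c)(x + q) = p for each data point; the three points give a linear system in c and q, then p follows.
Solving: c = 4, q = 3, p = 30, so T(x) = 4 + 30/(x + 3).
Then T(3) = 4 + 30/6 = 9.

9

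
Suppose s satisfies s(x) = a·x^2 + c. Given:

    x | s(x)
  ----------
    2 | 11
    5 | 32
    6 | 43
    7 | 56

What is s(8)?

From s(2) = 11 and s(5) = 32: 4a + c = 11 and 25a + c = 32.
Subtracting: 21a = 21, so a = 1; then c = 11 − 1·4 = 7.
So s(x) = 1x² + 7, and s(8) = 71.

71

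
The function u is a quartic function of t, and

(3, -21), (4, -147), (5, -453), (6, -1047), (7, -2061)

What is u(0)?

Write u(t) = at^4 + bt³ + ct² + dt + e; the 5 given values yield a linear system in the 5 coefficients.
Solving, u(t) = -t^4 + 7t² - 3.
The constant term is u(0) = -3.

-3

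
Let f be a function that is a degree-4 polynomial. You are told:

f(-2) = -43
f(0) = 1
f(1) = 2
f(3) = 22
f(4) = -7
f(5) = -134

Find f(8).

Write f(x) = ax^4 + bx³ + cx² + dx + e; the 6 given values yield a linear system in the 5 coefficients.
Solving, f(x) = -x^4 + 4x³ - 2x + 1.
Then f(8) = -2063.

-2063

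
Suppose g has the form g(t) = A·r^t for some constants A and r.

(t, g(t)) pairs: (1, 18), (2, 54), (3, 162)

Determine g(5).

1458

Consecutive ratio: 54/18 = 3, and 162/54 = 3, so r = 3.
Then A·3^1 = 18 gives A = 6, and g(t) = 6·3^t.
g(5) = 6·3^5 = 1458.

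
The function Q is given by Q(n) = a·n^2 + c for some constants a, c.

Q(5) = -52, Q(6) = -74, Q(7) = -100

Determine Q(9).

From Q(5) = -52 and Q(6) = -74: 25a + c = -52 and 36a + c = -74.
Subtracting: 11a = -22, so a = -2; then c = -52 − (-2)·25 = -2.
So Q(n) = -2n² − 2, and Q(9) = -164.

-164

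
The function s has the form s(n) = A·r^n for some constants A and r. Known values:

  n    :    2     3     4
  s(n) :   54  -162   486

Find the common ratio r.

-3

Consecutive ratio: -162/54 = -3, and 486/(-162) = -3, so r = -3.
Then A·(-3)^2 = 54 gives A = 6, and s(n) = 6·(-3)^n.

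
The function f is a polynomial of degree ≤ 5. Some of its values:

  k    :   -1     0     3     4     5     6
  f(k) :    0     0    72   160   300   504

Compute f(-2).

Write f(k) = ak^5 + bk^4 + ck³ + dk² + ek + p; the 6 given values yield a linear system in the 6 coefficients.
Solving, the top 2 coefficients vanish, and f(k) = 2k³ + 2k².
Then f(-2) = -8.

-8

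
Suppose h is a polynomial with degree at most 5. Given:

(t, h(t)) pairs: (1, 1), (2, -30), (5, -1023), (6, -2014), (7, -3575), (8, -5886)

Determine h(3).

Write h(t) = at^5 + bt^4 + ct³ + dt² + et + p; the 6 given values yield a linear system in the 6 coefficients.
Solving, the leading coefficient vanishes, and h(t) = -t^4 - 4t³ + 4t² + 2.
Then h(3) = -151.

-151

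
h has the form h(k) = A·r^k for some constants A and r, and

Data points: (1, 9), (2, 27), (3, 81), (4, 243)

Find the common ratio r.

3

Consecutive ratio: 27/9 = 3, and 81/27 = 3, so r = 3.
Then A·3^1 = 9 gives A = 3, and h(k) = 3·3^k.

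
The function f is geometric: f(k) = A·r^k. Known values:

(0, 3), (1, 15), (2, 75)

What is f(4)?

Consecutive ratio: 15/3 = 5, and 75/15 = 5, so r = 5.
Then A·5^0 = 3 gives A = 3, and f(k) = 3·5^k.
f(4) = 3·5^4 = 1875.

1875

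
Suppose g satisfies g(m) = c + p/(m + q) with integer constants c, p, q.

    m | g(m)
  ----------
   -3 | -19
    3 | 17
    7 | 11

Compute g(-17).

2

(g(m) − c)(m + q) = p for each data point; the three points give a linear system in c and q, then p follows.
Solving: c = 5, q = 1, p = 48, so g(m) = 5 + 48/(m + 1).
Then g(-17) = 5 + 48/(-16) = 2.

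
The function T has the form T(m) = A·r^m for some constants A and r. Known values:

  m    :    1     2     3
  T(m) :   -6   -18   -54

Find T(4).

-162

Consecutive ratio: -18/(-6) = 3, and -54/(-18) = 3, so r = 3.
Then A·3^1 = -6 gives A = -2, and T(m) = -2·3^m.
T(4) = -2·3^4 = -162.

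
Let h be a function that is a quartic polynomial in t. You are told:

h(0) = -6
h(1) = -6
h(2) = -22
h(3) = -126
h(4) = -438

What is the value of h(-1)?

Write h(t) = at^4 + bt³ + ct² + dt + e; the 5 given values yield a linear system in the 5 coefficients.
Solving, h(t) = -2t^4 + 6t² - 4t - 6.
Then h(-1) = 2.

2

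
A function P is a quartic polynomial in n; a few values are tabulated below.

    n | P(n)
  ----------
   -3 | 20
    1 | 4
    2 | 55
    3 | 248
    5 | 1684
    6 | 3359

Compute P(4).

727

Write P(n) = an^4 + bn³ + cn² + dn + e; the 6 given values yield a linear system in the 5 coefficients.
Solving, P(n) = 2n^4 + 4n³ - 3n² + 2n - 1.
Then P(4) = 727.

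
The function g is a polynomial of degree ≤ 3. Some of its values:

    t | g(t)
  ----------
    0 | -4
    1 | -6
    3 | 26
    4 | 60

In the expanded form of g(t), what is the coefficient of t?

Write g(t) = at³ + bt² + ct + d; the 4 given values yield a linear system in the 4 coefficients.
Solving, the leading coefficient vanishes, and g(t) = 6t² - 8t - 4.
The coefficient of t is -8.

-8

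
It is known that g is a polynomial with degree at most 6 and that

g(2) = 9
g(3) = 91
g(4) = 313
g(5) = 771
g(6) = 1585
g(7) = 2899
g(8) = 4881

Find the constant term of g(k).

Write g(k) = ak^6 + bk^5 + ck^4 + dk³ + ek² + pk + q; the 7 given values yield a linear system in the 7 coefficients.
Solving, the top 2 coefficients vanish, and g(k) = k^4 + 2k³ - 3k² - 6k + 1.
The constant term is g(0) = 1.

1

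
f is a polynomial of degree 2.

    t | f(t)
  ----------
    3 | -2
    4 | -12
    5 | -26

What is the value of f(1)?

6

Write f(t) = at² + bt + c; the 3 given values yield a linear system in the 3 coefficients.
Solving, f(t) = -2t² + 4t + 4.
Then f(1) = 6.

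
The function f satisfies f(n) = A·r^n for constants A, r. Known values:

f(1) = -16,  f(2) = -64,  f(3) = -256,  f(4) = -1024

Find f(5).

Consecutive ratio: -64/(-16) = 4, and -256/(-64) = 4, so r = 4.
Then A·4^1 = -16 gives A = -4, and f(n) = -4·4^n.
f(5) = -4·4^5 = -4096.

-4096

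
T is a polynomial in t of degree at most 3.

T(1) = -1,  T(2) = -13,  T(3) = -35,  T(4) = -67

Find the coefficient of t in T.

3

First differences: -12, -22, -32. Second differences: -10, -10.
Level-2 differences are constant, so T has degree 2.
Fitting a degree-2 polynomial gives T(t) = -5t² + 3t + 1.
The coefficient of t is 3.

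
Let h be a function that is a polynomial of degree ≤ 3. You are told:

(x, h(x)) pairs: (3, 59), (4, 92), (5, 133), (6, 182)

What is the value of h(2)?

34

Write h(x) = ax³ + bx² + cx + d; the 4 given values yield a linear system in the 4 coefficients.
Solving, the leading coefficient vanishes, and h(x) = 4x² + 5x + 8.
Then h(2) = 34.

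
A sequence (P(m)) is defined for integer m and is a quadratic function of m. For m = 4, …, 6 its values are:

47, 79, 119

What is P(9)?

287

Write P(m) = am² + bm + c; the 3 given values yield a linear system in the 3 coefficients.
Solving, P(m) = 4m² - 4m - 1.
Then P(9) = 287.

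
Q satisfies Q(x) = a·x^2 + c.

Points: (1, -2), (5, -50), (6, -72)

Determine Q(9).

-162

From Q(1) = -2 and Q(5) = -50: 1a + c = -2 and 25a + c = -50.
Subtracting: 24a = -48, so a = -2; then c = -2 − (-2)·1 = 0.
So Q(x) = -2x² + 0, and Q(9) = -162.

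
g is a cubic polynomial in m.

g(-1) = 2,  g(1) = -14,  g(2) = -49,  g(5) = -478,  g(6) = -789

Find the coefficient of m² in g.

-3

Write g(m) = am³ + bm² + cm + d; the 5 given values yield a linear system in the 4 coefficients.
Solving, g(m) = -3m³ - 3m² - 5m - 3.
The coefficient of m² is -3.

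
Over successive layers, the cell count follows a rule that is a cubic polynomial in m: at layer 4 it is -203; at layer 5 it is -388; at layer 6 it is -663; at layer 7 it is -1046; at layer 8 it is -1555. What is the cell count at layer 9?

-2208

Write the value at m as h(m).
First differences: -185, -275, -383, -509. Second differences: -90, -108, -126. Third differences: -18, -18.
Level-3 differences are constant, so h has degree 3.
Fitting a degree-3 polynomial gives h(m) = -3m³ - 2m - 3.
Then h(9) = -2208.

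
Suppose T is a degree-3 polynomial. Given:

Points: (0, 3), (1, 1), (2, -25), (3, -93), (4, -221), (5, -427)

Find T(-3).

Write T(k) = ak³ + bk² + ck + d; the 6 given values yield a linear system in the 4 coefficients.
Solving, T(k) = -3k³ - 3k² + 4k + 3.
Then T(-3) = 45.

45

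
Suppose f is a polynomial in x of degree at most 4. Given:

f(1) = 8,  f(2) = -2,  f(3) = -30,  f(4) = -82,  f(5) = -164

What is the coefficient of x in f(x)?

First differences: -10, -28, -52, -82. Second differences: -18, -24, -30. Third differences: -6, -6.
Level-3 differences are constant, so f has degree 3.
Fitting a degree-3 polynomial gives f(x) = -x³ - 3x² + 6x + 6.
The coefficient of x is 6.

6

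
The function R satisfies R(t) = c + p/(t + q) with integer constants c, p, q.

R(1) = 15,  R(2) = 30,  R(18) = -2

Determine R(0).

(R(t) − c)(t + q) = p for each data point; the three points give a linear system in c and q, then p follows.
Solving: c = 0, q = -3, p = -30, so R(t) = -30/(t − 3).
Then R(0) = 0 − 30/(-3) = 10.

10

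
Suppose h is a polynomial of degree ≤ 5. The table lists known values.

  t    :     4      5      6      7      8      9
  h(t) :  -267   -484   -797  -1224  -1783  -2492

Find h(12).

-5699

Write h(t) = at^5 + bt^4 + ct³ + dt² + et + p; the 6 given values yield a linear system in the 6 coefficients.
Solving, the top 2 coefficients vanish, and h(t) = -3t³ - 3t² - 7t + 1.
Then h(12) = -5699.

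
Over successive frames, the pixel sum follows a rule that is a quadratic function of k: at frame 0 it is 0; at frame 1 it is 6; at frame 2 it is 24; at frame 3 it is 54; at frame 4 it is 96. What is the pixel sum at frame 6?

216

Write the value at k as g(k).
First differences: 6, 18, 30, 42. Second differences: 12, 12, 12.
Level-2 differences are constant, so g has degree 2.
Fitting a degree-2 polynomial gives g(k) = 6k².
Then g(6) = 216.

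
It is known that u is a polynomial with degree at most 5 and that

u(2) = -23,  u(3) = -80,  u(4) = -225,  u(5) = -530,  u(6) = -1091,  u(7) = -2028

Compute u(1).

First differences: -57, -145, -305, -561, -937. Second differences: -88, -160, -256, -376. Third differences: -72, -96, -120. Fourth differences: -24, -24.
Level-4 differences are constant, so u has degree 4.
Fitting a degree-4 polynomial gives u(x) = -x^4 + 2x³ - 7x² + 5x - 5.
Then u(1) = -6.

-6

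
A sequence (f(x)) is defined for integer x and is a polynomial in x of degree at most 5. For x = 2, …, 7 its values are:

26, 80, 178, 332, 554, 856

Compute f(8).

1250

First differences: 54, 98, 154, 222, 302. Second differences: 44, 56, 68, 80. Third differences: 12, 12, 12.
Level-3 differences are constant, so f has degree 3.
Fitting a degree-3 polynomial gives f(x) = 2x³ + 4x² - 4x + 2.
Then f(8) = 1250.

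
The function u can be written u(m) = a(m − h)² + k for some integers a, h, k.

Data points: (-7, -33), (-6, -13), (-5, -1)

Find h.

First differences 20, 12; second difference -8 = 2a, so a = -4.
Expanding, the m-coefficient is −2ah = 8h; matching it to the data gives h = -4, and then k = 3.
So u(m) = -4(m + 4)² + 3.
Hence h = -4.

-4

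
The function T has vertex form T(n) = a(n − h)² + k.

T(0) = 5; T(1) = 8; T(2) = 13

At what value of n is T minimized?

-1

First differences 3, 5; second difference 2 = 2a, so a = 1.
Expanding, the n-coefficient is −2ah = -2h; matching it to the data gives h = -1, and then k = 4.
So T(n) = 1(n + 1)² + 4.
Hence h = -1.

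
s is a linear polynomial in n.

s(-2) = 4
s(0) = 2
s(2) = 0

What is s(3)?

-1

Write s(n) = an + b; the 3 given values yield a linear system in the 2 coefficients.
Solving, s(n) = -n + 2.
Then s(3) = -1.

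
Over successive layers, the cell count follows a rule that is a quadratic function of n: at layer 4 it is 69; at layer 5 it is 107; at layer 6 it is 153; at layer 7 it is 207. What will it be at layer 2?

Write the value at n as h(n).
First differences: 38, 46, 54. Second differences: 8, 8.
Level-2 differences are constant, so h has degree 2.
Fitting a degree-2 polynomial gives h(n) = 4n² + 2n - 3.
Then h(2) = 17.

17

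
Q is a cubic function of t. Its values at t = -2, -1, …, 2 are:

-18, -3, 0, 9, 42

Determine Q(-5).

-315

First differences: 15, 3, 9, 33. Second differences: -12, 6, 24. Third differences: 18, 18.
Level-3 differences are constant, so Q has degree 3.
Fitting a degree-3 polynomial gives Q(t) = 3t³ + 3t² + 3t.
Then Q(-5) = -315.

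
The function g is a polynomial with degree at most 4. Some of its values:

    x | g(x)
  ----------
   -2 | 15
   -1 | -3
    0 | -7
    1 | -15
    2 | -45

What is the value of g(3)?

Write g(x) = ax^4 + bx³ + cx² + dx + e; the 5 given values yield a linear system in the 5 coefficients.
Solving, the leading coefficient vanishes, and g(x) = -3x³ - 2x² - 3x - 7.
Then g(3) = -115.

-115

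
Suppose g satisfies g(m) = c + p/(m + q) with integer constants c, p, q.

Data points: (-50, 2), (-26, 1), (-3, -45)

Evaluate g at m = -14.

(g(m) − c)(m + q) = p for each data point; the three points give a linear system in c and q, then p follows.
Solving: c = 3, q = 2, p = 48, so g(m) = 3 + 48/(m + 2).
Then g(-14) = 3 + 48/(-12) = -1.

-1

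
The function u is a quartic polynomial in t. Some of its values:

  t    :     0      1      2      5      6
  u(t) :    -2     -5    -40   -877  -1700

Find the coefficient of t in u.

Write u(t) = at^4 + bt³ + ct² + dt + e; the 5 given values yield a linear system in the 5 coefficients.
Solving, u(t) = -t^4 - t³ - 6t² + 5t - 2.
The coefficient of t is 5.

5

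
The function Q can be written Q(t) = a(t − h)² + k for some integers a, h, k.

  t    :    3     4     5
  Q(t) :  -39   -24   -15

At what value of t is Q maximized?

First differences 15, 9; second difference -6 = 2a, so a = -3.
Expanding, the t-coefficient is −2ah = 6h; matching it to the data gives h = 6, and then k = -12.
So Q(t) = -3(t − 6)² − 12.
Hence h = 6.

6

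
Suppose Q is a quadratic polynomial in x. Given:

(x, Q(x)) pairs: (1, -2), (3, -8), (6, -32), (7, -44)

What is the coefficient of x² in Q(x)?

Write Q(x) = ax² + bx + c; the 4 given values yield a linear system in the 3 coefficients.
Solving, Q(x) = -x² + x - 2.
The coefficient of x² is -1.

-1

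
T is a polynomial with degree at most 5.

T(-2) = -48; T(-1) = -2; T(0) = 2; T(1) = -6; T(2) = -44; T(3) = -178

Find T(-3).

-214

First differences: 46, 4, -8, -38, -134. Second differences: -42, -12, -30, -96. Third differences: 30, -18, -66. Fourth differences: -48, -48.
Level-4 differences are constant, so T has degree 4.
Fitting a degree-4 polynomial gives T(k) = -2k^4 + k³ - 4k² - 3k + 2.
Then T(-3) = -214.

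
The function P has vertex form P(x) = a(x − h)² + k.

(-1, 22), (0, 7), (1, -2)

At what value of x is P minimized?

2

First differences -15, -9; second difference 6 = 2a, so a = 3.
Expanding, the x-coefficient is −2ah = -6h; matching it to the data gives h = 2, and then k = -5.
So P(x) = 3(x − 2)² − 5.
Hence h = 2.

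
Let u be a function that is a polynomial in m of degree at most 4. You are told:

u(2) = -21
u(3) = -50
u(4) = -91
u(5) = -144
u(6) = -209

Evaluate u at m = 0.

1

First differences: -29, -41, -53, -65. Second differences: -12, -12, -12.
Level-2 differences are constant, so u has degree 2.
Fitting a degree-2 polynomial gives u(m) = -6m² + m + 1.
Then u(0) = 1.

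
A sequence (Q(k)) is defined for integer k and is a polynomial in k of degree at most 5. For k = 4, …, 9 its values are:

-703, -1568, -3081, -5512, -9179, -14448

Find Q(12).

-44247

Write Q(k) = ak^5 + bk^4 + ck³ + dk² + ek + p; the 6 given values yield a linear system in the 6 coefficients.
Solving, the leading coefficient vanishes, and Q(k) = -2k^4 - k³ - 7k² - 3k - 3.
Then Q(12) = -44247.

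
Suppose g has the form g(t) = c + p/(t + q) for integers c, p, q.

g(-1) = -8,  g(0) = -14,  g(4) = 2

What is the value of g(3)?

4

(g(t) − c)(t + q) = p for each data point; the three points give a linear system in c and q, then p follows.
Solving: c = -2, q = -1, p = 12, so g(t) = -2 + 12/(t − 1).
Then g(3) = -2 + 12/2 = 4.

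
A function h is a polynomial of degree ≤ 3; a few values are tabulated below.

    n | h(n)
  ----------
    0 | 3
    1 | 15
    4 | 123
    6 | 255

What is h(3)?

Write h(n) = an³ + bn² + cn + d; the 4 given values yield a linear system in the 4 coefficients.
Solving, the leading coefficient vanishes, and h(n) = 6n² + 6n + 3.
Then h(3) = 75.

75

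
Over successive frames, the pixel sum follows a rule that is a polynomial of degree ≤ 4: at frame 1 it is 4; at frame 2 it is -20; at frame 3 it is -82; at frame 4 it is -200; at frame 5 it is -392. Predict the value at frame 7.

Write the value at m as h(m).
Write h(m) = am^4 + bm³ + cm² + dm + e; the 5 given values yield a linear system in the 5 coefficients.
Solving, the leading coefficient vanishes, and h(m) = -3m³ - m² + 8.
Then h(7) = -1070.

-1070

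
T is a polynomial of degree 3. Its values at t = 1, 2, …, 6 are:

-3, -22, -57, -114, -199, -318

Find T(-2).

18

First differences: -19, -35, -57, -85, -119. Second differences: -16, -22, -28, -34. Third differences: -6, -6, -6.
Level-3 differences are constant, so T has degree 3.
Fitting a degree-3 polynomial gives T(t) = -t³ - 2t² - 6t + 6.
Then T(-2) = 18.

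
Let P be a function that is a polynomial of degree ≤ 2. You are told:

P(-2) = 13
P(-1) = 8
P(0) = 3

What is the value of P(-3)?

18

Write P(t) = at² + bt + c; the 3 given values yield a linear system in the 3 coefficients.
Solving, the leading coefficient vanishes, and P(t) = -5t + 3.
Then P(-3) = 18.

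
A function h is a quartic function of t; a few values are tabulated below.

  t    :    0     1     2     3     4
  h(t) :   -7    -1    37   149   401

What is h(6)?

Write h(t) = at^4 + bt³ + ct² + dt + e; the 5 given values yield a linear system in the 5 coefficients.
Solving, h(t) = t^4 + t³ + 6t² - 2t - 7.
Then h(6) = 1709.

1709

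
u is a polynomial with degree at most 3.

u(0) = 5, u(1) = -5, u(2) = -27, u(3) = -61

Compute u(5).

First differences: -10, -22, -34. Second differences: -12, -12.
Level-2 differences are constant, so u has degree 2.
Fitting a degree-2 polynomial gives u(n) = -6n² - 4n + 5.
Then u(5) = -165.

-165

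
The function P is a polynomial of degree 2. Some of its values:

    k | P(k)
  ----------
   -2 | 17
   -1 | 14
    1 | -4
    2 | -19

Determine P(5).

Write P(k) = ak² + bk + c; the 4 given values yield a linear system in the 3 coefficients.
Solving, P(k) = -2k² - 9k + 7.
Then P(5) = -88.

-88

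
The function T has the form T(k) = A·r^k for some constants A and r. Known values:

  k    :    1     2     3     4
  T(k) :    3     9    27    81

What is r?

Consecutive ratio: 9/3 = 3, and 27/9 = 3, so r = 3.
Then A·3^1 = 3 gives A = 1, and T(k) = 1·3^k.

3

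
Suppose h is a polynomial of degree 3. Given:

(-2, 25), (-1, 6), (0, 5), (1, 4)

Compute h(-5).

370

Write h(n) = an³ + bn² + cn + d; the 4 given values yield a linear system in the 4 coefficients.
Solving, h(n) = -3n³ + 2n + 5.
Then h(-5) = 370.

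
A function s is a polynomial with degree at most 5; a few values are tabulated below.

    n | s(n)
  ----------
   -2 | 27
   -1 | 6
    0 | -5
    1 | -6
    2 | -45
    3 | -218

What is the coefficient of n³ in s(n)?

-4

First differences: -21, -11, -1, -39, -173. Second differences: 10, 10, -38, -134. Third differences: 0, -48, -96. Fourth differences: -48, -48.
Level-4 differences are constant, so s has degree 4.
Fitting a degree-4 polynomial gives s(n) = -2n^4 - 4n³ + 7n² - 2n - 5.
The coefficient of n³ is -4.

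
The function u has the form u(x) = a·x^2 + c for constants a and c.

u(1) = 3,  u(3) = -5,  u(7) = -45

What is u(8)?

From u(1) = 3 and u(3) = -5: 1a + c = 3 and 9a + c = -5.
Subtracting: 8a = -8, so a = -1; then c = 3 − (-1)·1 = 4.
So u(x) = -1x² + 4, and u(8) = -60.

-60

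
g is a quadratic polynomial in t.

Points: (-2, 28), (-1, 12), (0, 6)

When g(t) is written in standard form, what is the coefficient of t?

-1

Write g(t) = at² + bt + c; the 3 given values yield a linear system in the 3 coefficients.
Solving, g(t) = 5t² - t + 6.
The coefficient of t is -1.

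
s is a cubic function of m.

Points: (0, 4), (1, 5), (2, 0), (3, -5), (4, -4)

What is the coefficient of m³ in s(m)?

1

First differences: 1, -5, -5, 1. Second differences: -6, 0, 6. Third differences: 6, 6.
Level-3 differences are constant, so s has degree 3.
Fitting a degree-3 polynomial gives s(m) = m³ - 6m² + 6m + 4.
The coefficient of m³ is 1.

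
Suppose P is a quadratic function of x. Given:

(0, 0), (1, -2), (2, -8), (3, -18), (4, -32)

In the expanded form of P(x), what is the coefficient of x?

0

First differences: -2, -6, -10, -14. Second differences: -4, -4, -4.
Level-2 differences are constant, so P has degree 2.
Fitting a degree-2 polynomial gives P(x) = -2x².
The coefficient of x is 0.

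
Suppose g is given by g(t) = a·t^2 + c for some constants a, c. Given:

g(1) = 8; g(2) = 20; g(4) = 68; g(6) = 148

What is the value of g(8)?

260

From g(1) = 8 and g(2) = 20: 1a + c = 8 and 4a + c = 20.
Subtracting: 3a = 12, so a = 4; then c = 8 − 4·1 = 4.
So g(t) = 4t² + 4, and g(8) = 260.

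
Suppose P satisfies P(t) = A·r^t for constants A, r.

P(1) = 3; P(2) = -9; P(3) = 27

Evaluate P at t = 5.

Consecutive ratio: -9/3 = -3, and 27/(-9) = -3, so r = -3.
Then A·(-3)^1 = 3 gives A = -1, and P(t) = -1·(-3)^t.
P(5) = -1·(-3)^5 = 243.

243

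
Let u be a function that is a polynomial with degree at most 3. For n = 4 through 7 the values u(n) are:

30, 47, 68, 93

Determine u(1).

3

First differences: 17, 21, 25. Second differences: 4, 4.
Level-2 differences are constant, so u has degree 2.
Fitting a degree-2 polynomial gives u(n) = 2n² - n + 2.
Then u(1) = 3.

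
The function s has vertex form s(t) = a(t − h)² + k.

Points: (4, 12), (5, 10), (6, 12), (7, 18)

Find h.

First differences -2, 2, 6; second difference 4 = 2a, so a = 2.
Expanding, the t-coefficient is −2ah = -4h; matching it to the data gives h = 5, and then k = 10.
So s(t) = 2(t − 5)² + 10.
Hence h = 5.

5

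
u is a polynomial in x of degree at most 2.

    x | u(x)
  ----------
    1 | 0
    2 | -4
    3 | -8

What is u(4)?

-12

Write u(x) = ax² + bx + c; the 3 given values yield a linear system in the 3 coefficients.
Solving, the leading coefficient vanishes, and u(x) = -4x + 4.
Then u(4) = -12.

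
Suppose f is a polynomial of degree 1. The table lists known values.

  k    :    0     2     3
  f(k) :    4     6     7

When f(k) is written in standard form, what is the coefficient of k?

Write f(k) = ak + b; the 3 given values yield a linear system in the 2 coefficients.
Solving, f(k) = k + 4.
The coefficient of k is 1.

1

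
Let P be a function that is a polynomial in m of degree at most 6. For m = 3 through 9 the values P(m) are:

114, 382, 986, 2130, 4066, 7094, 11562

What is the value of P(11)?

First differences: 268, 604, 1144, 1936, 3028, 4468. Second differences: 336, 540, 792, 1092, 1440. Third differences: 204, 252, 300, 348. Fourth differences: 48, 48, 48.
Level-4 differences are constant, so P has degree 4.
Fitting a degree-4 polynomial gives P(m) = 2m^4 - 2m³ - 2m² + 6m + 6.
Then P(11) = 26450.

26450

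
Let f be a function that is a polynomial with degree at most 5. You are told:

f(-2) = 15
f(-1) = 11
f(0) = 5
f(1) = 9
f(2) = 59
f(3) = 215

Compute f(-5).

255

First differences: -4, -6, 4, 50, 156. Second differences: -2, 10, 46, 106. Third differences: 12, 36, 60. Fourth differences: 24, 24.
Level-4 differences are constant, so f has degree 4.
Fitting a degree-4 polynomial gives f(x) = x^4 + 4x³ + 4x² - 5x + 5.
Then f(-5) = 255.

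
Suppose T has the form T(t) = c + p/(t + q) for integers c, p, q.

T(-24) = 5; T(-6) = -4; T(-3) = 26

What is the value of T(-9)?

(T(t) − c)(t + q) = p for each data point; the three points give a linear system in c and q, then p follows.
Solving: c = 6, q = 4, p = 20, so T(t) = 6 + 20/(t + 4).
Then T(-9) = 6 + 20/(-5) = 2.

2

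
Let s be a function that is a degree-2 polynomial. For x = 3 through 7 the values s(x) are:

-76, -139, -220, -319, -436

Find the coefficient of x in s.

0

Write s(x) = ax² + bx + c; the 5 given values yield a linear system in the 3 coefficients.
Solving, s(x) = -9x² + 5.
The coefficient of x is 0.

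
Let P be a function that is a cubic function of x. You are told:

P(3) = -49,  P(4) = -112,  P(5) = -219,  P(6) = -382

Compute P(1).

Write P(x) = ax³ + bx² + cx + d; the 4 given values yield a linear system in the 4 coefficients.
Solving, P(x) = -2x³ + 2x² - 3x - 4.
Then P(1) = -7.

-7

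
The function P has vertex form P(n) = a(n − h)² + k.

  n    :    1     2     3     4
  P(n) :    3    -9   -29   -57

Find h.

First differences -12, -20, -28; second difference -8 = 2a, so a = -4.
Expanding, the n-coefficient is −2ah = 8h; matching it to the data gives h = 0, and then k = 7.
So P(n) = -4(n + 0)² + 7.
Hence h = 0.

0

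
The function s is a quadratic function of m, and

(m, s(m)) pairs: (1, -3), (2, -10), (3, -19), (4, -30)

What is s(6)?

-58

First differences: -7, -9, -11. Second differences: -2, -2.
Level-2 differences are constant, so s has degree 2.
Fitting a degree-2 polynomial gives s(m) = -m² - 4m + 2.
Then s(6) = -58.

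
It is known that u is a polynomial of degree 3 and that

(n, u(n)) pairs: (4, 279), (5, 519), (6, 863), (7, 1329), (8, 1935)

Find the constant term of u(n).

-1

Write u(n) = an³ + bn² + cn + d; the 5 given values yield a linear system in the 4 coefficients.
Solving, u(n) = 3n³ + 7n² - 6n - 1.
The constant term is u(0) = -1.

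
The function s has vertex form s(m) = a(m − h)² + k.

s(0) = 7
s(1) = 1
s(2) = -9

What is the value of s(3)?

-23

First differences -6, -10; second difference -4 = 2a, so a = -2.
Expanding, the m-coefficient is −2ah = 4h; matching it to the data gives h = -1, and then k = 9.
So s(m) = -2(m + 1)² + 9.
s(3) = -2·4² + 9 = -23.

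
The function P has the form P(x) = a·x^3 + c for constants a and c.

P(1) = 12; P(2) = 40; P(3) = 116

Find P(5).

From P(1) = 12 and P(2) = 40: 1a + c = 12 and 8a + c = 40.
Subtracting: 7a = 28, so a = 4; then c = 12 − 4·1 = 8.
So P(x) = 4x³ + 8, and P(5) = 508.

508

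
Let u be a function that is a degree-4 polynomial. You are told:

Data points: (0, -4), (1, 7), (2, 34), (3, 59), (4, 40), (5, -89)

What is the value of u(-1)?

-5

First differences: 11, 27, 25, -19, -129. Second differences: 16, -2, -44, -110. Third differences: -18, -42, -66. Fourth differences: -24, -24.
Level-4 differences are constant, so u has degree 4.
Fitting a degree-4 polynomial gives u(n) = -n^4 + 3n³ + 6n² + 3n - 4.
Then u(-1) = -5.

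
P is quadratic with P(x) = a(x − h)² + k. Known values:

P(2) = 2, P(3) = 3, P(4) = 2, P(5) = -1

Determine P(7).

First differences 1, -1, -3; second difference -2 = 2a, so a = -1.
Expanding, the x-coefficient is −2ah = 2h; matching it to the data gives h = 3, and then k = 3.
So P(x) = -1(x − 3)² + 3.
P(7) = -1·4² + 3 = -13.

-13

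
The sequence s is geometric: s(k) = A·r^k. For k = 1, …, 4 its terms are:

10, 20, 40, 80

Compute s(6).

320

Consecutive ratio: 20/10 = 2, and 40/20 = 2, so r = 2.
Then A·2^1 = 10 gives A = 5, and s(k) = 5·2^k.
s(6) = 5·2^6 = 320.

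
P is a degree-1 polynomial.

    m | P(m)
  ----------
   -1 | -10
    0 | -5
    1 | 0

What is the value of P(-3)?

-20

First differences: 5, 5.
Level-1 differences are constant, so P has degree 1.
Fitting a degree-1 polynomial gives P(m) = 5m - 5.
Then P(-3) = -20.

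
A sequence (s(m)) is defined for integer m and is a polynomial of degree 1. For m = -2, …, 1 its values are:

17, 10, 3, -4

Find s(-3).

24

First differences: -7, -7, -7.
Level-1 differences are constant, so s has degree 1.
Fitting a degree-1 polynomial gives s(m) = -7m + 3.
Then s(-3) = 24.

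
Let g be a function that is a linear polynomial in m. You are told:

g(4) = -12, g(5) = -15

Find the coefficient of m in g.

-3

Write g(m) = am + b; the 2 given values yield a linear system in the 2 coefficients.
Solving, g(m) = -3m.
The coefficient of m is -3.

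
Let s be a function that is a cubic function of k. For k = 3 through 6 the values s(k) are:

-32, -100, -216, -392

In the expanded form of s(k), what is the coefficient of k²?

0

Write s(k) = ak³ + bk² + ck + d; the 4 given values yield a linear system in the 4 coefficients.
Solving, s(k) = -2k³ + 6k + 4.
The coefficient of k² is 0.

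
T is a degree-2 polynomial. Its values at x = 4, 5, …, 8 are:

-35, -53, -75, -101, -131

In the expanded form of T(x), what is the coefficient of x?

Write T(x) = ax² + bx + c; the 5 given values yield a linear system in the 3 coefficients.
Solving, T(x) = -2x² - 3.
The coefficient of x is 0.

0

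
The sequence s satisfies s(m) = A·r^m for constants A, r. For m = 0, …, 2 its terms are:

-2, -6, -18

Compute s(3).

-54

Consecutive ratio: -6/(-2) = 3, and -18/(-6) = 3, so r = 3.
Then A·3^0 = -2 gives A = -2, and s(m) = -2·3^m.
s(3) = -2·3^3 = -54.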